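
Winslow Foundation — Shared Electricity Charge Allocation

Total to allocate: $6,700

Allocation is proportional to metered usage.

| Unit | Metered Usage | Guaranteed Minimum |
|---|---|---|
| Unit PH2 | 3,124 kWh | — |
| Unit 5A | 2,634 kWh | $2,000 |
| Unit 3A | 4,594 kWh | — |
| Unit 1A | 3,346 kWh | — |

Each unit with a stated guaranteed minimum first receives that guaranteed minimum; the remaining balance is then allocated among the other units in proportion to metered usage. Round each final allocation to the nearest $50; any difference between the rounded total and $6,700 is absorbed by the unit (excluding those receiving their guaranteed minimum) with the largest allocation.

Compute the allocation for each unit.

Fund the minimums — Unit 5A $2,000. Balance $4,700.
Balance split over remaining metered usage 11,064: Unit PH2 1,327.08 → $1,350; Unit 3A 1,951.54 → $1,950; Unit 1A 1,421.38 → $1,400.

Unit PH2: $1,350 · Unit 5A: $2,000 · Unit 3A: $1,950 · Unit 1A: $1,400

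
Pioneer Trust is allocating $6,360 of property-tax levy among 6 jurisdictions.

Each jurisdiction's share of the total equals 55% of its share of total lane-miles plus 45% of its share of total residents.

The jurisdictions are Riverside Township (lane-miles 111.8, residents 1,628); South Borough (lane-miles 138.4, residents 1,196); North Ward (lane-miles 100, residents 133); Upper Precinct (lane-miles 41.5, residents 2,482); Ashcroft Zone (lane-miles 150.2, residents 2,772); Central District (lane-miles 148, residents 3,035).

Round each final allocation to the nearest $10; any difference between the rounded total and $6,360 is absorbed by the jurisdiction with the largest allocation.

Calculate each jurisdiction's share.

Riverside Township: $980 · South Borough: $1,010 · North Ward: $540 · Upper Precinct: $840 · Ashcroft Zone: $1,470 · Central District: $1,520

Totals — lane-miles 689.9, residents 11,246.
Blended shares (55% lane-miles + 45% residents): Riverside Township 0.1543; South Borough 0.1582; North Ward 0.0850; Upper Precinct 0.1324; Ashcroft Zone 0.2307; Central District 0.2394.
Proportional shares: Riverside Township 981.17; South Borough 1,006.10; North Ward 540.88; Upper Precinct 842.06; Ashcroft Zone 1,467.01; Central District 1,522.78.
Rounded to nearest $10: Riverside Township $980; South Borough $1,010; North Ward $540; Upper Precinct $840; Ashcroft Zone $1,470; Central District $1,520. Sum = $6,360.
Sum already equals the total — no adjustment.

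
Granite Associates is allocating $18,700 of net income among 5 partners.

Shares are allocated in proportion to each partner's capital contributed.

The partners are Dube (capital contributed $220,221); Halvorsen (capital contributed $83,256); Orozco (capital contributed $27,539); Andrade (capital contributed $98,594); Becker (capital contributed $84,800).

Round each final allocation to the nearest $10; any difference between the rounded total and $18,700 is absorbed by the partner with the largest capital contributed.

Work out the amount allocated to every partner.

Combined capital contributed = 220,221 + 83,256 + 27,539 + 98,594 + 84,800 = 514,410.
Raw shares: Dube 8,005.55; Halvorsen 3,026.55; Orozco 1,001.11; Andrade 3,584.12; Becker 3,082.68.
Rounded to nearest $10: Dube $8,010; Halvorsen $3,030; Orozco $1,000; Andrade $3,580; Becker $3,080. Sum = $18,700.
Sum already equals the total — no adjustment.

Dube: $8,010; Halvorsen: $3,030; Orozco: $1,000; Andrade: $3,580; Becker: $3,080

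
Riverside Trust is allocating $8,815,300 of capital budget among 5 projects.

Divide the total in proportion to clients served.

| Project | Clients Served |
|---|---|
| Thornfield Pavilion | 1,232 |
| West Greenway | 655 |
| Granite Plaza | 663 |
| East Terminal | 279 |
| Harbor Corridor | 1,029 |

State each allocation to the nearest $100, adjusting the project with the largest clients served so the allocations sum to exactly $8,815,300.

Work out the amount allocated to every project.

Clients served total: 3,858.
Raw shares: Thornfield Pavilion 1,232/3,858 × $8,815,300 = 2,815,046.55; West Greenway 655/3,858 × $8,815,300 = 1,496,635.95; Granite Plaza 663/3,858 × $8,815,300 = 1,514,915.47; East Terminal 279/3,858 × $8,815,300 = 637,498.37; Harbor Corridor 1,029/3,858 × $8,815,300 = 2,351,203.65.
At nearest $100: Thornfield Pavilion $2,815,000; West Greenway $1,496,600; Granite Plaza $1,514,900; East Terminal $637,500; Harbor Corridor $2,351,200. Sum = $8,815,200.
Difference $8,815,300 − $8,815,200 = +$100 applied to largest clients served (Thornfield Pavilion): Thornfield Pavilion becomes $2,815,100.

Thornfield Pavilion: $2,815,100 · West Greenway: $1,496,600 · Granite Plaza: $1,514,900 · East Terminal: $637,500 · Harbor Corridor: $2,351,200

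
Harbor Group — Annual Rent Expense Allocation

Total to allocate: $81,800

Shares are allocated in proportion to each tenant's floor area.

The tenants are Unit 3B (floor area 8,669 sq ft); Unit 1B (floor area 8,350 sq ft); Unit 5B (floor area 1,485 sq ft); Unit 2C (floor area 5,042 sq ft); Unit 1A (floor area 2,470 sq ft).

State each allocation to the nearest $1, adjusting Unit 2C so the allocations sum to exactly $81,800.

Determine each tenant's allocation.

Floor area total: 26,016.
Pro-rata amounts: Unit 3B 8,669/26,016 × $81,800 = 27,257.23; Unit 1B 8,350/26,016 × $81,800 = 26,254.23; Unit 5B 1,485/26,016 × $81,800 = 4,669.17; Unit 2C 5,042/26,016 × $81,800 = 15,853.15; Unit 1A 2,470/26,016 × $81,800 = 7,766.22.
Rounded to nearest $1: Unit 3B $27,257; Unit 1B $26,254; Unit 5B $4,669; Unit 2C $15,853; Unit 1A $7,766. Sum = $81,799.
Difference $81,800 − $81,799 = +$1 applied to Unit 2C: Unit 2C becomes $15,854.

Unit 3B: $27,257; Unit 1B: $26,254; Unit 5B: $4,669; Unit 2C: $15,854; Unit 1A: $7,766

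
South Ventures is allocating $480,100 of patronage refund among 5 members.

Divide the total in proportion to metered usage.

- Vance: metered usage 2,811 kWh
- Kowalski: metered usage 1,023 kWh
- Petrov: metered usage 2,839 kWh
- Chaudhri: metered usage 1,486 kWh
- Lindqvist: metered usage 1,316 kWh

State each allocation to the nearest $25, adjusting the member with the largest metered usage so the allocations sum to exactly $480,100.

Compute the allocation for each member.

Total metered usage = 9,475.
Unrounded shares: Vance 2,811/9,475 × $480,100 = 142,433.89; Kowalski 1,023/9,475 × $480,100 = 51,835.60; Petrov 2,839/9,475 × $480,100 = 143,852.65; Chaudhri 1,486/9,475 × $480,100 = 75,295.89; Lindqvist 1,316/9,475 × $480,100 = 66,681.96.
Rounded to nearest $25: Vance $142,425; Kowalski $51,825; Petrov $143,850; Chaudhri $75,300; Lindqvist $66,675. Sum = $480,075.
Difference $480,100 − $480,075 = +$25 applied to largest metered usage (Petrov): Petrov becomes $143,875.

Vance: $142,425; Kowalski: $51,825; Petrov: $143,875; Chaudhri: $75,300; Lindqvist: $66,675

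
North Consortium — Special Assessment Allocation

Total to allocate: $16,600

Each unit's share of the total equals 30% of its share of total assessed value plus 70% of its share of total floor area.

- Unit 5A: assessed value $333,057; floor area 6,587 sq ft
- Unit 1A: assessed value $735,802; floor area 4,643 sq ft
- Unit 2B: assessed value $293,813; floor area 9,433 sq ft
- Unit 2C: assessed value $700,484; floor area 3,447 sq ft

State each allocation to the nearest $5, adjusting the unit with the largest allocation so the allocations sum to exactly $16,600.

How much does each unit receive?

Assessed value total 2,063,156; floor area total 24,110.
Combined weights (30% assessed value + 70% floor area): Unit 5A 0.2397; Unit 1A 0.2418; Unit 2B 0.3166; Unit 2C 0.2019.
Raw shares: Unit 5A 3,978.58; Unit 1A 4,013.79; Unit 2B 5,255.51; Unit 2C 3,352.12.
Rounded to nearest $5: Unit 5A $3,980; Unit 1A $4,015; Unit 2B $5,255; Unit 2C $3,350. Sum = $16,600.
Sum already equals the total — no adjustment.

Unit 5A: $3,980 · Unit 1A: $4,015 · Unit 2B: $5,255 · Unit 2C: $3,350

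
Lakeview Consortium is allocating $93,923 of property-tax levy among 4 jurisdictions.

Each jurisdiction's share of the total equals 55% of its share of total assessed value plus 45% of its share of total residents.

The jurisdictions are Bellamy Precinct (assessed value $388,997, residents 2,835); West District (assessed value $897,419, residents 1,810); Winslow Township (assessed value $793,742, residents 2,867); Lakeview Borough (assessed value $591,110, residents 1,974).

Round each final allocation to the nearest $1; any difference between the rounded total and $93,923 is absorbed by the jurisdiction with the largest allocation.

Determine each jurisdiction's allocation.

Bellamy Precinct: $20,154 | West District: $25,419 | Winslow Township: $28,124 | Lakeview Borough: $20,226

Assessed value total 2,671,268; residents total 9,486.
Blended shares (55% assessed value + 45% residents): Bellamy Precinct 0.2146; West District 0.2706; Winslow Township 0.2994; Lakeview Borough 0.2153.
Unrounded shares: Bellamy Precinct 20,154.01; West District 25,419.06; Winslow Township 28,123.64; Lakeview Borough 20,226.29.
At nearest $1: Bellamy Precinct $20,154; West District $25,419; Winslow Township $28,124; Lakeview Borough $20,226. Sum = $93,923.
Sum already equals the total — no adjustment.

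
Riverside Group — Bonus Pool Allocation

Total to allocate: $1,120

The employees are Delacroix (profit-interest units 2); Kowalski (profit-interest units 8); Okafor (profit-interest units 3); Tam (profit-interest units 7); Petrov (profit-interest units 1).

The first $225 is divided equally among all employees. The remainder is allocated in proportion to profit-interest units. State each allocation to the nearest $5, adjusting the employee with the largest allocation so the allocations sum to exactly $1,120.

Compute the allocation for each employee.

Delacroix: $130 | Kowalski: $380 | Okafor: $175 | Tam: $345 | Petrov: $90

$225 shared equally gives $45 per employee.
Remainder $895 by profit-interest units (total 21): Delacroix 85.24 → $85; Kowalski 340.95 → $340; Okafor 127.86 → $130; Tam 298.33 → $300; Petrov 42.62 → $45.
Rounding difference −$5 on remainder applied to Kowalski.
Totals: Delacroix $45 + $85 = $130; Kowalski $45 + $335 = $380; Okafor $45 + $130 = $175; Tam $45 + $300 = $345; Petrov $45 + $45 = $90.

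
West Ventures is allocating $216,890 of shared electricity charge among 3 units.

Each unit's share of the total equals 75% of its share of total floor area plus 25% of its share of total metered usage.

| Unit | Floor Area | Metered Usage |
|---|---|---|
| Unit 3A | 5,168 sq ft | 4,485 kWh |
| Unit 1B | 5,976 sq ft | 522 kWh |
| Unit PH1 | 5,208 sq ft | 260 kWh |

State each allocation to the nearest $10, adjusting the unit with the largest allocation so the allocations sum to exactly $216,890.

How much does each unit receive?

Unit 3A: $97,580; Unit 1B: $64,820; Unit PH1: $54,490

Floor area total 16,352; metered usage total 5,267.
Composite weights (75% floor area + 25% metered usage): Unit 3A 0.4499; Unit 1B 0.2989; Unit PH1 0.2512.
Raw shares: Unit 3A 97,582.57; Unit 1B 64,822.31; Unit PH1 54,485.12.
At nearest $10: Unit 3A $97,580; Unit 1B $64,820; Unit PH1 $54,490. Sum = $216,890.
No rounding difference to absorb.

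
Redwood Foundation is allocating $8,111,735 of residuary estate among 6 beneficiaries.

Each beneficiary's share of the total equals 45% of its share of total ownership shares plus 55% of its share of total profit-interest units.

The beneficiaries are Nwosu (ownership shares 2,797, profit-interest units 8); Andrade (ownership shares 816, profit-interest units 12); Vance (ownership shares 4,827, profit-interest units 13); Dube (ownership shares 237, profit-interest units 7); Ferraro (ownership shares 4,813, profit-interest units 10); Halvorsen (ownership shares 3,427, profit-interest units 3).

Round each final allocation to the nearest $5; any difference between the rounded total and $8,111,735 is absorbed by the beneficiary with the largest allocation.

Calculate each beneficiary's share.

Nwosu: $1,276,950 | Andrade: $1,186,215 | Vance: $2,135,865 | Dube: $640,390 | Ferraro: $1,880,315 | Halvorsen: $992,000

Ownership shares total 16,917; profit-interest units total 53.
Composite weights (45% ownership shares + 55% profit-interest units): Nwosu 0.1574; Andrade 0.1462; Vance 0.2633; Dube 0.0789; Ferraro 0.2318; Halvorsen 0.1223.
Proportional shares: Nwosu 1,276,952.22; Andrade 1,186,213.71; Vance 2,135,869.19; Dube 640,387.56; Ferraro 1,880,313.18; Halvorsen 991,999.13.
At nearest $5: Nwosu $1,276,950; Andrade $1,186,215; Vance $2,135,870; Dube $640,390; Ferraro $1,880,315; Halvorsen $992,000. Sum = $8,111,740.
Difference $8,111,735 − $8,111,740 = −$5 applied to largest allocation (Vance): Vance becomes $2,135,865.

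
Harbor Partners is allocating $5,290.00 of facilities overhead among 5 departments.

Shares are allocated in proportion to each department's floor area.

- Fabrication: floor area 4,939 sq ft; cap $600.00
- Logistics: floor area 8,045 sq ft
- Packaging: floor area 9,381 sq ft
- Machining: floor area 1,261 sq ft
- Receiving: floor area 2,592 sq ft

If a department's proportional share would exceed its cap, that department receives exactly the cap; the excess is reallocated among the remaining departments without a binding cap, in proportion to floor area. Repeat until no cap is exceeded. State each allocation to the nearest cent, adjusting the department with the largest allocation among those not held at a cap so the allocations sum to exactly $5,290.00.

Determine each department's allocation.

Combined floor area = 26,218.
Unconstrained shares: Fabrication 996.5409; Logistics 1,623.2379; Packaging 1,892.8023; Machining 254.4317; Receiving 522.9873.
Capped: Fabrication ($600.00); remaining pool $4,690.00 reallocated over remaining floor area 21,279.
Redistributed shares: Logistics 1,773.1590 → $1,773.16; Packaging 2,067.6202 → $2,067.62; Machining 277.9308 → $277.93; Receiving 571.2900 → $571.29.

Fabrication: $600.00 | Logistics: $1,773.16 | Packaging: $2,067.62 | Machining: $277.93 | Receiving: $571.29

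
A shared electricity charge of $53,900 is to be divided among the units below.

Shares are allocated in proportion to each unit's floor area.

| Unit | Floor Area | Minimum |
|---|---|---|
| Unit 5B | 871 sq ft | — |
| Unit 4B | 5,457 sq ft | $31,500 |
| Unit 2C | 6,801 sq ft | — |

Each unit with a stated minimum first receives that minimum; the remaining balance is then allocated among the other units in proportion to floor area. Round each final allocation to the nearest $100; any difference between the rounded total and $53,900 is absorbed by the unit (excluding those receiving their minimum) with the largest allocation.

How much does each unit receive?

Fund the minimums — Unit 4B $31,500. Residual $22,400.
Residual split over remaining floor area 7,672: Unit 5B 2,543.07 → $2,500; Unit 2C 19,856.93 → $19,900.

Unit 5B: $2,500 · Unit 4B: $31,500 · Unit 2C: $19,900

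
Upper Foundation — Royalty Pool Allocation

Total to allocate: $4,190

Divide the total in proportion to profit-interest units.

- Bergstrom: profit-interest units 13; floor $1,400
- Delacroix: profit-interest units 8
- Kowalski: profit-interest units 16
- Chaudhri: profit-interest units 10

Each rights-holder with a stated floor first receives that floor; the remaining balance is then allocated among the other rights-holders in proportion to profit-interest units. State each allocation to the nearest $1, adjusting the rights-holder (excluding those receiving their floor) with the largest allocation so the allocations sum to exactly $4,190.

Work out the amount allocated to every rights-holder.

Bergstrom: $1,400 | Delacroix: $656 | Kowalski: $1,313 | Chaudhri: $821

Fund the minimums — Bergstrom $1,400. Remaining pool $2,790.
Remaining pool split over remaining profit-interest units 34: Delacroix 656.47 → $656; Kowalski 1,312.94 → $1,313; Chaudhri 820.59 → $821.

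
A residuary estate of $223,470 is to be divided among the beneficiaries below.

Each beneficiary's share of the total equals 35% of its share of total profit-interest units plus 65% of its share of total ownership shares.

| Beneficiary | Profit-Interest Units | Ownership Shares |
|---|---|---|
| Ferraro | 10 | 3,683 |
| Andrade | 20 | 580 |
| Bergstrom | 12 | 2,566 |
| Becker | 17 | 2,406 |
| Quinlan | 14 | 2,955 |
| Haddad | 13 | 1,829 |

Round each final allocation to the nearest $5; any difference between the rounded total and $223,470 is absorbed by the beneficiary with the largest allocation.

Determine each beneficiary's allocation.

Ferraro: $47,255; Andrade: $24,200; Bergstrom: $37,500; Becker: $40,390; Quinlan: $43,350; Haddad: $30,775

Totals — profit-interest units 86, ownership shares 14,019.
Composite weights (35% profit-interest units + 65% ownership shares): Ferraro 0.2115; Andrade 0.1083; Bergstrom 0.1678; Becker 0.1807; Quinlan 0.1940; Haddad 0.1377.
Pro-rata amounts: Ferraro 47,255.49; Andrade 24,198.99; Bergstrom 37,500.83; Becker 40,390.37; Quinlan 43,350.33; Haddad 30,774.00.
At nearest $5: Ferraro $47,255; Andrade $24,200; Bergstrom $37,500; Becker $40,390; Quinlan $43,350; Haddad $30,775. Sum = $223,470.
No rounding difference to absorb.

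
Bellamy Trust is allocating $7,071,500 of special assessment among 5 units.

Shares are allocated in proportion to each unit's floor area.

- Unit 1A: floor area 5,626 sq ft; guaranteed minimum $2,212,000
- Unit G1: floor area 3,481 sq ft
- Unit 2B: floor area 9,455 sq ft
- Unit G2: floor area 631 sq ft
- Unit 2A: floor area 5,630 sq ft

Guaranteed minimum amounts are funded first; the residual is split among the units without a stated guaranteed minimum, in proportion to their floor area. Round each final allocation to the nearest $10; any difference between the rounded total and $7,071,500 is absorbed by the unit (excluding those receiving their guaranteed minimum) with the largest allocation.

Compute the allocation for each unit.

Minimums first: Unit 1A $2,212,000. Balance $4,859,500.
Balance split over remaining floor area 19,197: Unit G1 881,175.16 → $881,180; Unit 2B 2,393,424.62 → $2,393,420; Unit G2 159,730.40 → $159,730; Unit 2A 1,425,169.82 → $1,425,170.

Unit 1A: $2,212,000 · Unit G1: $881,180 · Unit 2B: $2,393,420 · Unit G2: $159,730 · Unit 2A: $1,425,170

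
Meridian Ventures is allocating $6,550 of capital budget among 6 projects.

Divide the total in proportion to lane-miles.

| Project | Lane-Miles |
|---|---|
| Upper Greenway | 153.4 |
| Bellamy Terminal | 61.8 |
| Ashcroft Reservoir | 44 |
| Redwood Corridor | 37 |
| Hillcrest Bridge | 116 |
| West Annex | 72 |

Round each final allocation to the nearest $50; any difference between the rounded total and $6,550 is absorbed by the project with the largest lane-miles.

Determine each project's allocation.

Upper Greenway: $2,100 · Bellamy Terminal: $850 · Ashcroft Reservoir: $600 · Redwood Corridor: $500 · Hillcrest Bridge: $1,550 · West Annex: $950

Sum of lane-miles: 153.4 + 61.8 + 44 + 37 + 116 + 72 = 484.2.
Unrounded shares: Upper Greenway 2,075.11; Bellamy Terminal 836.00; Ashcroft Reservoir 595.21; Redwood Corridor 500.52; Hillcrest Bridge 1,569.19; West Annex 973.98.
At nearest $50: Upper Greenway $2,100; Bellamy Terminal $850; Ashcroft Reservoir $600; Redwood Corridor $500; Hillcrest Bridge $1,550; West Annex $950. Sum = $6,550.
Rounded total matches; no reconciliation needed.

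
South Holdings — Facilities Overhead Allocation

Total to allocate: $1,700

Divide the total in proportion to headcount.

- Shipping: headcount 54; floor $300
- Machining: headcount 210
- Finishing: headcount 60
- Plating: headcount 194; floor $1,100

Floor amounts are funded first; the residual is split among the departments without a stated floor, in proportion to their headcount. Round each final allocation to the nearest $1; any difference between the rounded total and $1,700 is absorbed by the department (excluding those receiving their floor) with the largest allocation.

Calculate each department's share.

Guaranteed amounts: Shipping $300; Plating $1,100. Residual $300.
Residual split over remaining headcount 270: Machining 233.33 → $233; Finishing 66.67 → $67.

Shipping: $300 | Machining: $233 | Finishing: $67 | Plating: $1,100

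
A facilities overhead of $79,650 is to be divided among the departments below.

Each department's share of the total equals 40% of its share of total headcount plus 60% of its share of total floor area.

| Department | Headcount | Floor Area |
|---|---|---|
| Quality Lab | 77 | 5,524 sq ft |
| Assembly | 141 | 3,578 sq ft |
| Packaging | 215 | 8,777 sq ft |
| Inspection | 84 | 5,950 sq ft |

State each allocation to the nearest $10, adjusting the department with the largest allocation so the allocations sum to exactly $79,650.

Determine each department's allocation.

Headcount total 517; floor area total 23,829.
Combined weights (40% headcount + 60% floor area): Quality Lab 0.1987; Assembly 0.1992; Packaging 0.3873; Inspection 0.2148.
Pro-rata amounts: Quality Lab 15,823.71; Assembly 15,864.91; Packaging 30,851.94; Inspection 17,109.44.
After rounding ($10): Quality Lab $15,820; Assembly $15,860; Packaging $30,850; Inspection $17,110. Sum = $79,640.
Difference $79,650 − $79,640 = +$10 applied to largest allocation (Packaging): Packaging becomes $30,860.

Quality Lab: $15,820 | Assembly: $15,860 | Packaging: $30,860 | Inspection: $17,110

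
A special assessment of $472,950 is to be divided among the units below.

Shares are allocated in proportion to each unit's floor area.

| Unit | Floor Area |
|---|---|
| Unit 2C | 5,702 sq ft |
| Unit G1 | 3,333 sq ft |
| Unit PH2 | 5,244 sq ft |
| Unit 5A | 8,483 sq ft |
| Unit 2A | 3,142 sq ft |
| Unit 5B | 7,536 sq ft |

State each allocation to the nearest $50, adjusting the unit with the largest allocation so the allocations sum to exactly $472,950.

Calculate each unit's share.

Unit 2C: $80,650; Unit G1: $47,150; Unit PH2: $74,150; Unit 5A: $119,950; Unit 2A: $44,450; Unit 5B: $106,600

Combined floor area = 33,440.
Raw shares: Unit 2C 5,702/33,440 × $472,950 = 80,644.76; Unit G1 3,333/33,440 × $472,950 = 47,139.42; Unit PH2 5,244/33,440 × $472,950 = 74,167.16; Unit 5A 8,483/33,440 × $472,950 = 119,977.12; Unit 2A 3,142/33,440 × $472,950 = 44,438.07; Unit 5B 7,536/33,440 × $472,950 = 106,583.47.
After rounding ($50): Unit 2C $80,650; Unit G1 $47,150; Unit PH2 $74,150; Unit 5A $120,000; Unit 2A $44,450; Unit 5B $106,600. Sum = $473,000.
Difference $472,950 − $473,000 = −$50 applied to largest allocation (Unit 5A): Unit 5A becomes $119,950.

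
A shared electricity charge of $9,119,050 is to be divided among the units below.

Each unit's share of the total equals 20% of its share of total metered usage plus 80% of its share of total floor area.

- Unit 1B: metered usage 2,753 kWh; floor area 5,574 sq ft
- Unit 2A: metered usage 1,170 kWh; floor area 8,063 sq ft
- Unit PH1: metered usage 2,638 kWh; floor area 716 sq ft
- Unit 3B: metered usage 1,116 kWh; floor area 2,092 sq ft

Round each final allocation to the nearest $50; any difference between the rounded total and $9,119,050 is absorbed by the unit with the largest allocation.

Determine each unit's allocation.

Metered usage total 7,677; floor area total 16,445.
Composite weights (20% metered usage + 80% floor area): Unit 1B 0.3429; Unit 2A 0.4227; Unit PH1 0.1036; Unit 3B 0.1308.
Raw shares: Unit 1B 3,126,731.94; Unit 2A 3,854,818.12; Unit PH1 944,332.51; Unit 3B 1,193,167.43.
After rounding ($50): Unit 1B $3,126,750; Unit 2A $3,854,800; Unit PH1 $944,350; Unit 3B $1,193,150. Sum = $9,119,050.
Sum already equals the total — no adjustment.

Unit 1B: $3,126,750 · Unit 2A: $3,854,800 · Unit PH1: $944,350 · Unit 3B: $1,193,150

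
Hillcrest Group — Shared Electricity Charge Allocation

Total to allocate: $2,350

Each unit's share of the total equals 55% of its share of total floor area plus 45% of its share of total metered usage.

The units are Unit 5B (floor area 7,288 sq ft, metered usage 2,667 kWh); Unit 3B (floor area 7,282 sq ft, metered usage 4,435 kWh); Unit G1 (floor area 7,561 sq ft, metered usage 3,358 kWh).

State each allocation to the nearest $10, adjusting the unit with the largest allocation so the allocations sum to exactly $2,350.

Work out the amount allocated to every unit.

Unit 5B: $700 | Unit 3B: $870 | Unit G1: $780

Floor area total 22,131; metered usage total 10,460.
Combined weights (55% floor area + 45% metered usage): Unit 5B 0.2959; Unit 3B 0.3718; Unit G1 0.3324.
Raw shares: Unit 5B 695.27; Unit 3B 873.66; Unit G1 781.07.
After rounding ($10): Unit 5B $700; Unit 3B $870; Unit G1 $780. Sum = $2,350.
No rounding difference to absorb.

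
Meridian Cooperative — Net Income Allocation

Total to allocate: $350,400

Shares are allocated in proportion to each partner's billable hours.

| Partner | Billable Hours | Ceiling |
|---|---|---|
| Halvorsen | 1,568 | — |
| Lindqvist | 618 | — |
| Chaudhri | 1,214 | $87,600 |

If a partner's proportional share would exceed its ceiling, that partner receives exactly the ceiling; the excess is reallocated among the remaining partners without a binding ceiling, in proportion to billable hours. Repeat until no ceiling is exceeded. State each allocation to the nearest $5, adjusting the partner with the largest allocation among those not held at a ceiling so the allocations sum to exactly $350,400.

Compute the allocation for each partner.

Halvorsen: $188,505; Lindqvist: $74,295; Chaudhri: $87,600

Billable hours total: 3,400.
Unconstrained shares: Halvorsen 161,596.24; Lindqvist 63,690.35; Chaudhri 125,113.41.
Cap binds for Chaudhri ($87,600); balance $262,800 reallocated over remaining billable hours 2,186.
Shares after redistribution: Halvorsen 188,504.30 → $188,505; Lindqvist 74,295.70 → $74,295.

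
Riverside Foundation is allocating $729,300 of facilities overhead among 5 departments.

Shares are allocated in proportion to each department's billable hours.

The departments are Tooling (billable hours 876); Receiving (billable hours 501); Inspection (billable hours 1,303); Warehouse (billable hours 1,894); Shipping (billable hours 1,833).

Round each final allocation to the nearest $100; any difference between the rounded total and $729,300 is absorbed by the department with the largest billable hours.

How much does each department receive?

Tooling: $99,700 · Receiving: $57,000 · Inspection: $148,300 · Warehouse: $215,700 · Shipping: $208,600

Billable hours total: 6,407.
Proportional shares: Tooling 876/6,407 × $729,300 = 99,713.88; Receiving 501/6,407 × $729,300 = 57,028.14; Inspection 1,303/6,407 × $729,300 = 148,318.70; Warehouse 1,894/6,407 × $729,300 = 215,591.42; Shipping 1,833/6,407 × $729,300 = 208,647.87.
After rounding ($100): Tooling $99,700; Receiving $57,000; Inspection $148,300; Warehouse $215,600; Shipping $208,600. Sum = $729,200.
Difference $729,300 − $729,200 = +$100 applied to largest billable hours (Warehouse): Warehouse becomes $215,700.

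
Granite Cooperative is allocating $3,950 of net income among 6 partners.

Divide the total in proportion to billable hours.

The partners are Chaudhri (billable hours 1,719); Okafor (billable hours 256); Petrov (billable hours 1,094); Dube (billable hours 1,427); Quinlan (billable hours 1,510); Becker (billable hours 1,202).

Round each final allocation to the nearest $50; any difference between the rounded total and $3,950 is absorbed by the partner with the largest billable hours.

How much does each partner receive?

Total billable hours = 1,719 + 256 + 1,094 + 1,427 + 1,510 + 1,202 = 7,208.
Unrounded shares: Chaudhri 942.02; Okafor 140.29; Petrov 599.51; Dube 782.00; Quinlan 827.48; Becker 658.70.
After rounding ($50): Chaudhri $950; Okafor $150; Petrov $600; Dube $800; Quinlan $850; Becker $650. Sum = $4,000.
Difference $3,950 − $4,000 = −$50 applied to largest billable hours (Chaudhri): Chaudhri becomes $900.

Chaudhri: $900 · Okafor: $150 · Petrov: $600 · Dube: $800 · Quinlan: $850 · Becker: $650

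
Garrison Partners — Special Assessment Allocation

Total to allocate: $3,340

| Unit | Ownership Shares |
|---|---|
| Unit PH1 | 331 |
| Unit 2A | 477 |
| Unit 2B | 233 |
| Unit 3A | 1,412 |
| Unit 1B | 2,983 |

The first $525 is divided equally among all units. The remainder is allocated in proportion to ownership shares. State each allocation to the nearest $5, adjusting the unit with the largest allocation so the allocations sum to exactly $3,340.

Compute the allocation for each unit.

$525 shared equally gives $105 per unit.
Remainder $2,815 by ownership shares (total 5,436): Unit PH1 171.41 → $170; Unit 2A 247.01 → $245; Unit 2B 120.66 → $120; Unit 3A 731.20 → $730; Unit 1B 1,544.73 → $1,545.
Rounding difference +$5 on remainder applied to Unit 1B.
Totals: Unit PH1 $105 + $170 = $275; Unit 2A $105 + $245 = $350; Unit 2B $105 + $120 = $225; Unit 3A $105 + $730 = $835; Unit 1B $105 + $1,550 = $1,655.

Unit PH1: $275; Unit 2A: $350; Unit 2B: $225; Unit 3A: $835; Unit 1B: $1,655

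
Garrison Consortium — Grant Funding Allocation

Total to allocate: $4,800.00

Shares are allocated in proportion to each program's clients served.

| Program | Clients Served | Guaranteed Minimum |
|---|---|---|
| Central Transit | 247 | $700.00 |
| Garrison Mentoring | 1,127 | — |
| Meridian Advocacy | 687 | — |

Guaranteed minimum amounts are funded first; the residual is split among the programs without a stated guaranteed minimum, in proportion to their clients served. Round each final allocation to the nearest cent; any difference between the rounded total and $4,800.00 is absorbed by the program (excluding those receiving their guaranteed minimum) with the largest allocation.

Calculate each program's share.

Fund the minimums — Central Transit $700.00. Residual $4,100.00.
Residual split over remaining clients served 1,814: Garrison Mentoring 2,547.2437 → $2,547.24; Meridian Advocacy 1,552.7563 → $1,552.76.

Central Transit: $700.00; Garrison Mentoring: $2,547.24; Meridian Advocacy: $1,552.76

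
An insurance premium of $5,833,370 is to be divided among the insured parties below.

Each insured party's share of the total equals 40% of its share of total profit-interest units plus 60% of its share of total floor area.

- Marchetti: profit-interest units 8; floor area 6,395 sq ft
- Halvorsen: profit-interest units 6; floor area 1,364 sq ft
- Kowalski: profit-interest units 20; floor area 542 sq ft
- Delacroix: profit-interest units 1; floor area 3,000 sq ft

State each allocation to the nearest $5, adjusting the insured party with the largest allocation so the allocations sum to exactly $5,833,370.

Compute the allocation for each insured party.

Totals — profit-interest units 35, floor area 11,301.
Blended shares (40% profit-interest units + 60% floor area): Marchetti 0.4310; Halvorsen 0.1410; Kowalski 0.2573; Delacroix 0.1707.
Unrounded shares: Marchetti 2,513,926.08; Halvorsen 822,445.66; Kowalski 1,501,204.02; Delacroix 995,794.24.
Rounded to nearest $5: Marchetti $2,513,925; Halvorsen $822,445; Kowalski $1,501,205; Delacroix $995,795. Sum = $5,833,370.
Rounded total matches; no reconciliation needed.

Marchetti: $2,513,925; Halvorsen: $822,445; Kowalski: $1,501,205; Delacroix: $995,795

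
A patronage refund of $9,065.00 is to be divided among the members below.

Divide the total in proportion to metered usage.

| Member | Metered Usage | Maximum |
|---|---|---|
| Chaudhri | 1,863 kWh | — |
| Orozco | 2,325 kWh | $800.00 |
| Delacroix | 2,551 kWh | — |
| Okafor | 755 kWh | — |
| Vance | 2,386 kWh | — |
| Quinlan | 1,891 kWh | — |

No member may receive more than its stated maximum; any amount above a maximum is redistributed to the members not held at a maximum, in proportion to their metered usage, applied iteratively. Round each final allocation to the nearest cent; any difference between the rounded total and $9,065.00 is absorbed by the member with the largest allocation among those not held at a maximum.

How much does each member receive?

Chaudhri: $1,630.08; Orozco: $800.00; Delacroix: $2,232.05; Okafor: $660.61; Vance: $2,087.69; Quinlan: $1,654.57

Combined metered usage = 11,771.
Unconstrained shares: Chaudhri 1,434.7205; Orozco 1,790.5127; Delacroix 1,964.5582; Okafor 581.4353; Vance 1,837.4896; Quinlan 1,456.2837.
Capped: Orozco ($800.00); remaining pool $8,265.00 reallocated over remaining metered usage 9,446.
Remaining shares: Chaudhri 1,630.0757 → $1,630.08; Delacroix 2,232.0575 → $2,232.06; Okafor 660.60502 → $660.61; Vance 2,087.6869 → $2,087.69; Quinlan 1,654.57495 → $1,654.57.
Rounding difference −$0.01 applied to Delacroix → $2,232.05.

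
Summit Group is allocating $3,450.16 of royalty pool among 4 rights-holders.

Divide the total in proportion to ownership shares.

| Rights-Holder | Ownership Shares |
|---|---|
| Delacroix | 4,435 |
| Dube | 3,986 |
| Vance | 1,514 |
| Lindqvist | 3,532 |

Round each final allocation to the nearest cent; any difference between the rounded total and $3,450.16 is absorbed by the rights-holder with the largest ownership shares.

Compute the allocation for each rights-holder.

Delacroix: $1,136.21 · Dube: $1,021.19 · Vance: $387.88 · Lindqvist: $904.88

Combined ownership shares = 4,435 + 3,986 + 1,514 + 3,532 = 13,467.
Unrounded shares: Delacroix 1,136.2189; Dube 1,021.1879; Vance 387.8772; Lindqvist 904.8760.
Rounded to nearest cent: Delacroix $1,136.22; Dube $1,021.19; Vance $387.88; Lindqvist $904.88. Sum = $3,450.17.
Difference $3,450.16 − $3,450.17 = −$0.01 applied to largest ownership shares (Delacroix): Delacroix becomes $1,136.21.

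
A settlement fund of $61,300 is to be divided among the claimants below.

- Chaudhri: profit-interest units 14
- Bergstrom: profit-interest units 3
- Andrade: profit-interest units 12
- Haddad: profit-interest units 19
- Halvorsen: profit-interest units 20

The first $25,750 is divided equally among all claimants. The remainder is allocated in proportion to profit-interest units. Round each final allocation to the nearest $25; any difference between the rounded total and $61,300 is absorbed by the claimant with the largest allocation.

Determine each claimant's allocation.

First tranche $25,750 split equally: $5,150 each.
Remainder $35,550 by profit-interest units (total 68): Chaudhri 7,319.12 → $7,325; Bergstrom 1,568.38 → $1,575; Andrade 6,273.53 → $6,275; Haddad 9,933.09 → $9,925; Halvorsen 10,455.88 → $10,450.
Totals: Chaudhri $5,150 + $7,325 = $12,475; Bergstrom $5,150 + $1,575 = $6,725; Andrade $5,150 + $6,275 = $11,425; Haddad $5,150 + $9,925 = $15,075; Halvorsen $5,150 + $10,450 = $15,600.

Chaudhri: $12,475; Bergstrom: $6,725; Andrade: $11,425; Haddad: $15,075; Halvorsen: $15,600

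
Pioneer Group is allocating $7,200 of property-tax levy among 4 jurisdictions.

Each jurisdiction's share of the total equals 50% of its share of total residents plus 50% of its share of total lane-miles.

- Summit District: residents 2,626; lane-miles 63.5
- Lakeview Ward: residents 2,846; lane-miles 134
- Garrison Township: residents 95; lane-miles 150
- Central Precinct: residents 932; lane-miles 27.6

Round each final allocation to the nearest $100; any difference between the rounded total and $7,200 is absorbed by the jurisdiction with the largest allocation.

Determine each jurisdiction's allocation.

Summit District: $2,100; Lakeview Ward: $2,800; Garrison Township: $1,500; Central Precinct: $800

Residents total 6,499; lane-miles total 375.1.
Blended shares (50% residents + 50% lane-miles): Summit District 0.2867; Lakeview Ward 0.3976; Garrison Township 0.2073; Central Precinct 0.1085.
Proportional shares: Summit District 2,064.06; Lakeview Ward 2,862.55; Garrison Township 1,492.24; Central Precinct 781.15.
At nearest $100: Summit District $2,100; Lakeview Ward $2,900; Garrison Township $1,500; Central Precinct $800. Sum = $7,300.
Difference $7,200 − $7,300 = −$100 applied to largest allocation (Lakeview Ward): Lakeview Ward becomes $2,800.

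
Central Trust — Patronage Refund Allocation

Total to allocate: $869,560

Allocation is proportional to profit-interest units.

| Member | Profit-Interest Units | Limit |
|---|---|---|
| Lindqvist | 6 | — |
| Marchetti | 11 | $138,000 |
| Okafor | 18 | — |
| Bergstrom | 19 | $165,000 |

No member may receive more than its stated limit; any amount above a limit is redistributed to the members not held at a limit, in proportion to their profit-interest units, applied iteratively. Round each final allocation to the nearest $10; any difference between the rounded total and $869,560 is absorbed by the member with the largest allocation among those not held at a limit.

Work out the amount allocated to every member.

Total profit-interest units = 54.
Pro-rata shares before constraints: Lindqvist 96,617.78; Marchetti 177,132.59; Okafor 289,853.33; Bergstrom 305,956.30.
Capped: Marchetti ($138,000), Bergstrom ($165,000); remaining pool $566,560 reallocated over remaining profit-interest units 24.
Shares after redistribution: Lindqvist 141,640.00 → $141,640; Okafor 424,920.00 → $424,920.

Lindqvist: $141,640 · Marchetti: $138,000 · Okafor: $424,920 · Bergstrom: $165,000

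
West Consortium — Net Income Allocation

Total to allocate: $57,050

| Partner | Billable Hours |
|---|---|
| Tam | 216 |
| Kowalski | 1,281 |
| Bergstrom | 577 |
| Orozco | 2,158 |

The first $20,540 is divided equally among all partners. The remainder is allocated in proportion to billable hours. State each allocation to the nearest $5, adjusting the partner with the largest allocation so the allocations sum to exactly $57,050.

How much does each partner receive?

$20,540 shared equally gives $5,135 per partner.
Remainder $36,510 by billable hours (total 4,232): Tam 1,863.46 → $1,865; Kowalski 11,051.35 → $11,050; Bergstrom 4,977.85 → $4,980; Orozco 18,617.34 → $18,615.
Totals: Tam $5,135 + $1,865 = $7,000; Kowalski $5,135 + $11,050 = $16,185; Bergstrom $5,135 + $4,980 = $10,115; Orozco $5,135 + $18,615 = $23,750.

Tam: $7,000; Kowalski: $16,185; Bergstrom: $10,115; Orozco: $23,750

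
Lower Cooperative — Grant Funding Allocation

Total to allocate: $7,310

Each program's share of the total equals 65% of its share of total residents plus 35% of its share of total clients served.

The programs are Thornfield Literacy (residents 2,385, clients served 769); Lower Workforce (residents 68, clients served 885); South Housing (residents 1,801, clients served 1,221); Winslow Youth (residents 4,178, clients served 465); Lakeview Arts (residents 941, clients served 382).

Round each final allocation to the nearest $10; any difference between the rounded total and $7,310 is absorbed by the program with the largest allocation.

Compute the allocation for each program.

Thornfield Literacy: $1,740; Lower Workforce: $640; South Housing: $1,750; Winslow Youth: $2,440; Lakeview Arts: $740

Residents total 9,373; clients served total 3,722.
Combined weights (65% residents + 35% clients served): Thornfield Literacy 0.2377; Lower Workforce 0.0879; South Housing 0.2397; Winslow Youth 0.3335; Lakeview Arts 0.1012.
Raw shares: Thornfield Literacy 1,737.65; Lower Workforce 642.82; South Housing 1,752.30; Winslow Youth 2,437.61; Lakeview Arts 739.61.
At nearest $10: Thornfield Literacy $1,740; Lower Workforce $640; South Housing $1,750; Winslow Youth $2,440; Lakeview Arts $740. Sum = $7,310.
No rounding difference to absorb.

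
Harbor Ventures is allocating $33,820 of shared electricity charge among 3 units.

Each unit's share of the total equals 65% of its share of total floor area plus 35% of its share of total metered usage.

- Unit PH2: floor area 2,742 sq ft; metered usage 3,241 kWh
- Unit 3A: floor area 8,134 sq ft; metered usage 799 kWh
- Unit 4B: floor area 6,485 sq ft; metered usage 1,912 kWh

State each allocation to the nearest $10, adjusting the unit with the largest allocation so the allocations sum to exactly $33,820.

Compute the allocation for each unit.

Floor area total 17,361; metered usage total 5,952.
Composite weights (65% floor area + 35% metered usage): Unit PH2 0.2932; Unit 3A 0.3515; Unit 4B 0.3552.
Raw shares: Unit PH2 9,917.52; Unit 3A 11,888.51; Unit 4B 12,013.97.
At nearest $10: Unit PH2 $9,920; Unit 3A $11,890; Unit 4B $12,010. Sum = $33,820.
Sum already equals the total — no adjustment.

Unit PH2: $9,920 · Unit 3A: $11,890 · Unit 4B: $12,010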